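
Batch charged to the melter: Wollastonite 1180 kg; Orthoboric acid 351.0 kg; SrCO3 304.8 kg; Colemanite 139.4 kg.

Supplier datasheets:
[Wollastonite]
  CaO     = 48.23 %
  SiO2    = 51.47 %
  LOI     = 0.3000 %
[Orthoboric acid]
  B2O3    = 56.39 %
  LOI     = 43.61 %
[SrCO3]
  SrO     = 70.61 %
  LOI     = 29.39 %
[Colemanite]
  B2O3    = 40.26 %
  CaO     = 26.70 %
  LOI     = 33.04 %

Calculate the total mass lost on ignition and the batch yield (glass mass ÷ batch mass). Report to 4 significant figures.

LOI loss = 292.2 kg; glass = 1683 kg; yield = 85.20%

Intermediates are shown, with 4-significant-figure rounding, when written out. All arithmetic runs at full float precision through every step. Each reported number is rounded exactly once — derived quantities are carried starting from the weights at 1683 kg of glass in exact precision (the four compositions, glass mass, the totals, ignition loss, the yield) as quoted within either problem or answer.
Per-material ignition loss:
  Wollastonite: 1180 × 0.003000 = 3.540 kg
  Orthoboric acid: 351.0 × 0.4361 = 153.1 kg
  SrCO3: 304.8 × 0.2939 = 89.58 kg
  Colemanite: 139.4 × 0.3304 = 46.06 kg
Total LOI = 292.2 kg
Glass = batch − LOI = 1975 − 292.2 = 1683 kg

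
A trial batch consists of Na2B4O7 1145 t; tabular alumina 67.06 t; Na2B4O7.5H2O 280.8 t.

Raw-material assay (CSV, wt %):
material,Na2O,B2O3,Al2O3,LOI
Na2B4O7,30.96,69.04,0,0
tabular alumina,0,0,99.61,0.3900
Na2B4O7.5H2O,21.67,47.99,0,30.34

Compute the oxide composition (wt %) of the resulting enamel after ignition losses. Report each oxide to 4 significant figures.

Every computation carries exact precision through the solve — mid-chain values are shown rounded to 4 significant figures in the printout — a single rounding finalizes each reported figure — the derived quantities are rebuilt from the weighed amounts for 1407 t of glass at full float precision (three oxide percentages, ignition loss, totals, net glass mass, yield) exactly as shown in problem or answer.
Mass of each oxide from the mix:
  Na2O: 1145·0.3096 + 280.8·0.2167 = 415.3 t
  B2O3: 1145·0.6904 + 280.8·0.4799 = 925.3 t
  Al2O3: 67.06·0.9961 = 66.80 t
LOI: 67.06·0.003900 + 280.8·0.3034 = 85.46 t
Glass mass = batch − LOI = 1493 − 85.46 = 1407 t (= the summed oxide contributions)
percent by weight: oxide/glass ×100

Glass mass = 1407 t (batch 1493 − LOI 85.46).
Composition: Na2O 29.51%, B2O3 65.74%, Al2O3 4.746%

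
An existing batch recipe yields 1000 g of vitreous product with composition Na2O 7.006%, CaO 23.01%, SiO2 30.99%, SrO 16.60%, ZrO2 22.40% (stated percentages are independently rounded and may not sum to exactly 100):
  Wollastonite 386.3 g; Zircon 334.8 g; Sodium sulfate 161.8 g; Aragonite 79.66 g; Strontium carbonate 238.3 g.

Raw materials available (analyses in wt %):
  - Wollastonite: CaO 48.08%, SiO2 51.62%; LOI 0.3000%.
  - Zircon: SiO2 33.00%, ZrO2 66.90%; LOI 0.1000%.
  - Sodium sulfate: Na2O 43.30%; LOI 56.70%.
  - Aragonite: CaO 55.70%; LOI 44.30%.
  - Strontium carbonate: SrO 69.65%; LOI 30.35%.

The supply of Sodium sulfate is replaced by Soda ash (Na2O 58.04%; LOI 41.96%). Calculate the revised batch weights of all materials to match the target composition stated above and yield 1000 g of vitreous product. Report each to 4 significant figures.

Revised batch per 1000 g vitreous product:
  Wollastonite: 386.3 g
  Zircon: 334.8 g
  Soda ash: 120.7 g
  Aragonite: 79.66 g
  Strontium carbonate: 238.3 g
Total batch = 1160 g; LOI loss = 159.8 g

Values along the way are displayed, rounded to four significant figures, as written. The whole derivation runs at full float precision end to end. Exactly one rounding is applied to every reported number; derived quantities are rebuilt starting from the weights on 1000 g of glass at full float precision (glass mass, the five compositions, totals, LOI, yield) as quoted within question or answer.
The oxide mass targets at 1000 g vitreous product:
  Na2O: 7.006% × 1000 = 70.06 g
  CaO: 23.01% × 1000 = 230.1 g
  SiO2: 30.99% × 1000 = 309.9 g
  SrO: 16.60% × 1000 = 166.0 g
  ZrO2: 22.40% × 1000 = 224.0 g
Oxide-by-oxide audit per the reported batch figures, on the stated basis (summed amounts equal target values once rounding is allowed for):
  Na2O: 120.7·0.5804 = 70.05 g (target 70.06 g)
  CaO: 386.3·0.4808 + 79.66·0.5570 = 230.1 g (target 230.1 g)
  SiO2: 386.3·0.5162 + 334.8·0.3300 = 309.9 g (target 309.9 g)
  SrO: 238.3·0.6965 = 166.0 g (target 166.0 g)
  ZrO2: 334.8·0.6690 = 224.0 g (target 224.0 g)
Glass-mass closure: batch Σ − ignition loss = 1000 g (summing oxide targets gives 1000 g; against the stated basis, 1000 g — rounding explains the deltas).
Whole-batch sum: Σ batch = 1160 g; ignition loss, Σ(batch × LOI) = 159.8 g; yield = glass ÷ total batch = 86.23%.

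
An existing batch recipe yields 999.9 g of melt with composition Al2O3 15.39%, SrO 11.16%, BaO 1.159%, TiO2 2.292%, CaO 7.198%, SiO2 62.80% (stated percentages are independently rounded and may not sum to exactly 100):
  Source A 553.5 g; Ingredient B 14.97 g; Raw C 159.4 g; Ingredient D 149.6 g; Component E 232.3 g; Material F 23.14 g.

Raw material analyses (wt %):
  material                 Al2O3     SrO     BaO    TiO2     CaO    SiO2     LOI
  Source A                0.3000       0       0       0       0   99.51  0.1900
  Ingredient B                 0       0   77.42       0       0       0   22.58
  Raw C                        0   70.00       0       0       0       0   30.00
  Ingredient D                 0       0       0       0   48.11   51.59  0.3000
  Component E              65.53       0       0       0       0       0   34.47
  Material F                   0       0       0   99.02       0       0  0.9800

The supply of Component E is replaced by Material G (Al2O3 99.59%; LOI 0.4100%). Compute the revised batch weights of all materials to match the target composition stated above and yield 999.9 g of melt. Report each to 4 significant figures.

The intermediate values are shown with 4-significant-digit rounding alongside each step; each numeric step keeps full precision through the solve; each reported value is rounded a single time — the derived quantities are carried in full float precision (the yield, totals, six oxide percentages, ignition loss, glass mass) from the batch weights per 999.9 g of glass, exactly as shown in either problem or answer.
The oxide mass targets at 999.9 g melt:
  Al2O3: 15.39% × 999.9 = 153.9 g
  SrO: 11.16% × 999.9 = 111.6 g
  BaO: 1.159% × 999.9 = 11.59 g
  TiO2: 2.292% × 999.9 = 22.92 g
  CaO: 7.198% × 999.9 = 71.97 g
  SiO2: 62.80% × 999.9 = 627.9 g
Verifying the oxide balance from the weights as reported, at the basis given (oxide sums agree with the targets given rounding of the digits):
  Al2O3: 553.5·0.003000 + 152.9·0.9959 = 153.9 g (target 153.9 g)
  SrO: 159.4·0.7000 = 111.6 g (target 111.6 g)
  BaO: 14.97·0.7742 = 11.59 g (target 11.59 g)
  TiO2: 23.14·0.9902 = 22.91 g (target 22.92 g)
  CaO: 149.6·0.4811 = 71.97 g (target 71.97 g)
  SiO2: 553.5·0.9951 + 149.6·0.5159 = 628.0 g (target 627.9 g)
Glass-mass closure: batch total minus LOI = 1000 g (the Σ of target masses is 999.9 g; the stated basis being 999.9 g — differing by rounding only).
Total batch = Σ batch = 1054 g; LOI loss = Σ batch·LOI = 53.55 g; yield, glass over the total, = 94.92%.

Revised batch per 999.9 g melt:
  Source A: 553.5 g
  Ingredient B: 14.97 g
  Raw C: 159.4 g
  Ingredient D: 149.6 g
  Material G: 152.9 g
  Material F: 23.14 g
Total batch = 1054 g; LOI loss = 53.55 g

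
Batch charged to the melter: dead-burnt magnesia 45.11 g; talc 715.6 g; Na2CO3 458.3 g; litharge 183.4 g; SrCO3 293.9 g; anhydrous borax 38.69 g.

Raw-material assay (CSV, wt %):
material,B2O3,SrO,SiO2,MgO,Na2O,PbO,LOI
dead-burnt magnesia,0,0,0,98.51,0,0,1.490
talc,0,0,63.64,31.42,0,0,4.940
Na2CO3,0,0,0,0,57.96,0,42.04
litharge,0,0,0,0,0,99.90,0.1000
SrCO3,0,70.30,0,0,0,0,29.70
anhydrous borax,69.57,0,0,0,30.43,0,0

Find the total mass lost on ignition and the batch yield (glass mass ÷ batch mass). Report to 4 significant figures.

Values along the way are displayed with 4-significant-digit rounding as written; each numeric step maintains full precision in all steps; each reported result is rounded only once; all derived quantities are computed from the weighed amounts on 1419 g of glass at full precision (glass mass, totals, yield, the six compositions, LOI), as quoted within the problem or answer text.
LOI of each material in turn:
  dead-burnt magnesia: 45.11 × 0.01490 = 0.6721 g
  talc: 715.6 × 0.04940 = 35.35 g
  Na2CO3: 458.3 × 0.4204 = 192.7 g
  litharge: 183.4 × 0.001000 = 0.1834 g
  SrCO3: 293.9 × 0.2970 = 87.29 g
  anhydrous borax: 38.69 × 0 = 0 g
Total LOI = 316.2 g
Glass = batch − LOI = 1735 − 316.2 = 1419 g

LOI loss = 316.2 g; glass = 1419 g; yield = 81.78%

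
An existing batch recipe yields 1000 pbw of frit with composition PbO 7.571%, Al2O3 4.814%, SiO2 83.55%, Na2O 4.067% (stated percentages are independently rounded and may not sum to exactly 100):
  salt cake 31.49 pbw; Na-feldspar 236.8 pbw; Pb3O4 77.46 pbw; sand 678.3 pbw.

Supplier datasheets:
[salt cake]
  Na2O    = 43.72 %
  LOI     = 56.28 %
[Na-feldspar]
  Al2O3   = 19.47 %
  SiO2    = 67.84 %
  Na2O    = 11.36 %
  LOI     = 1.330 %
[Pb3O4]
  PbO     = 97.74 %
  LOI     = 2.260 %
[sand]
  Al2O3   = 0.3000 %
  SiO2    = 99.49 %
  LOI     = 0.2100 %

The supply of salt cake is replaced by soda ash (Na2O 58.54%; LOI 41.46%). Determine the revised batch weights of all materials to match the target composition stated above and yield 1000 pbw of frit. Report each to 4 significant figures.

Revised batch per 1000 pbw frit:
  soda ash: 23.52 pbw
  Na-feldspar: 236.8 pbw
  Pb3O4: 77.46 pbw
  sand: 678.3 pbw
Total batch = 1016 pbw; LOI loss = 16.08 pbw

Values along the way are shown rounded to four significant digits when written out. Each numeric step maintains exact precision at each step; a single rounding produces every reported value — all derived quantities (the four compositions, ignition loss, totals, net glass mass, yield) are re-derived starting from the weights on 1000 pbw of glass in full float precision, precisely as stated by question or answer.
Oxide-by-oxide targets in 1000 pbw frit:
  PbO: 7.571% × 1000 = 75.71 pbw
  Al2O3: 4.814% × 1000 = 48.14 pbw
  SiO2: 83.55% × 1000 = 835.5 pbw
  Na2O: 4.067% × 1000 = 40.67 pbw
Sums-versus-targets review with the batch weights as given, against the basis in use (oxide sums agree with the targets within answer rounding):
  PbO: 77.46·0.9774 = 75.71 pbw (target 75.71 pbw)
  Al2O3: 236.8·0.1947 + 678.3·0.003000 = 48.14 pbw (target 48.14 pbw)
  SiO2: 236.8·0.6784 + 678.3·0.9949 = 835.5 pbw (target 835.5 pbw)
  Na2O: 23.52·0.5854 + 236.8·0.1136 = 40.67 pbw (target 40.67 pbw)
Glass-mass closure: batch total minus LOI = 1000 pbw (summing oxide targets gives 1000 pbw; against the stated basis, 1000 pbw — rounding explains the deltas).
Batch total: Σ batch = 1016 pbw; ignition loss, Σ(batch × LOI) = 16.08 pbw; the yield ratio, glass ÷ batch: 98.42%.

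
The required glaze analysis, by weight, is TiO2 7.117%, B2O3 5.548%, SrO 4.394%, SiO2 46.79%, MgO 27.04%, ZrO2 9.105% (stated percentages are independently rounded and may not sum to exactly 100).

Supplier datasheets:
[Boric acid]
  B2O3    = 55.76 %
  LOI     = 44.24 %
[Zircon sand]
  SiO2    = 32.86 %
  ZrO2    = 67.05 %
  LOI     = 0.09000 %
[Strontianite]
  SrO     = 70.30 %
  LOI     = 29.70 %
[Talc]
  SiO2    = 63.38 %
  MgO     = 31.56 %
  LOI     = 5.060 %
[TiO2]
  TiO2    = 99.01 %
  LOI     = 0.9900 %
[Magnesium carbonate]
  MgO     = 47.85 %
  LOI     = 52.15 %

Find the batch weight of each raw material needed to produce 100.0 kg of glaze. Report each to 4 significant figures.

Every computation carries full precision at every stage. Values along the way are displayed (rounded to 4 significant figures) in the working; every reported figure takes a single rounding — all derived quantities (the totals, net glass mass, yield, LOI, the six compositions) are computed starting from the weights on 100.0 kg of glass in full float precision as given in the problem or answer text.
Target oxide masses per 100.0 kg glaze:
  TiO2: 7.117% × 100.0 = 7.117 kg
  B2O3: 5.548% × 100.0 = 5.548 kg
  SrO: 4.394% × 100.0 = 4.394 kg
  SiO2: 46.79% × 100.0 = 46.79 kg
  MgO: 27.04% × 100.0 = 27.04 kg
  ZrO2: 9.105% × 100.0 = 9.105 kg
Checking each oxide sum given the weights on record, for the quoted basis mass (delivered sums recover each target modulo rounding of the values):
  TiO2: 7.188·0.9901 = 7.117 kg (target 7.117 kg)
  B2O3: 9.950·0.5576 = 5.548 kg (target 5.548 kg)
  SrO: 6.250·0.7030 = 4.394 kg (target 4.394 kg)
  SiO2: 13.58·0.3286 + 66.78·0.6338 = 46.79 kg (target 46.79 kg)
  MgO: 66.78·0.3156 + 12.46·0.4785 = 27.04 kg (target 27.04 kg)
  ZrO2: 13.58·0.6705 = 9.105 kg (target 9.105 kg)
Glass mass check: total charge less LOI = 99.99 kg (targets for the oxides total 99.99 kg; against the stated basis, 100.0 kg — any gap is answer rounding).
Summing the batch: Σ batch = 116.2 kg; ignition loss, Σ(batch × LOI) = 16.22 kg; the yield ratio, glass ÷ batch: 86.04%.

Batch per 100.0 kg glaze:
  Boric acid: 9.950 kg
  Zircon sand: 13.58 kg
  Strontianite: 6.250 kg
  Talc: 66.78 kg
  TiO2: 7.188 kg
  Magnesium carbonate: 12.46 kg
Total batch = 116.2 kg; LOI loss = 16.22 kg; yield = 86.04%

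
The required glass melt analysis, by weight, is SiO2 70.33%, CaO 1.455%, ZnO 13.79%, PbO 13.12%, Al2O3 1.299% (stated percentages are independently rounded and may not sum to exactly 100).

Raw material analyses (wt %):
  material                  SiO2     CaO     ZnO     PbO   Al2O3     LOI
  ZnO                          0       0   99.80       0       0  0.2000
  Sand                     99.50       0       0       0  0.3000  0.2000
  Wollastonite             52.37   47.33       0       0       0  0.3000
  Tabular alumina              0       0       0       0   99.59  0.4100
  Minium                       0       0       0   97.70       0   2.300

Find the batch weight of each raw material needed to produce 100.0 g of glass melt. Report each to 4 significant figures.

Values along the way are displayed, rounded to 4 significant figures, when written out; each numeric step carries full precision end to end; each reported figure is rounded once only — the derived quantities (the five compositions, ignition loss, the totals, net glass mass, yield) are rebuilt from the weighed amounts at 100.0 g of glass in full float precision, as given in the problem or the answer.
Per-oxide target masses for 100.0 g glass melt:
  SiO2: 70.33% × 100.0 = 70.33 g
  CaO: 1.455% × 100.0 = 1.455 g
  ZnO: 13.79% × 100.0 = 13.79 g
  PbO: 13.12% × 100.0 = 13.12 g
  Al2O3: 1.299% × 100.0 = 1.299 g
Per-oxide balance check per the reported batch figures, versus the basis set out (oxide sums agree with the targets up to rounding of the answer):
  SiO2: 69.07·0.9950 + 3.074·0.5237 = 70.33 g (target 70.33 g)
  CaO: 3.074·0.4733 = 1.455 g (target 1.455 g)
  ZnO: 13.82·0.9980 = 13.79 g (target 13.79 g)
  PbO: 13.43·0.9770 = 13.12 g (target 13.12 g)
  Al2O3: 69.07·0.003000 + 1.096·0.9959 = 1.299 g (target 1.299 g)
Glass-mass bookkeeping: the batch minus its LOI: 100.0 g (summing oxide targets gives 99.99 g; stated basis 100.0 g — any gap is answer rounding).
Total batch = Σ batch = 100.5 g; the LOI term Σ batch·LOI equals 0.4884 g; as yield: glass ÷ batch → 99.51%.

Batch per 100.0 g glass melt:
  ZnO: 13.82 g
  Sand: 69.07 g
  Wollastonite: 3.074 g
  Tabular alumina: 1.096 g
  Minium: 13.43 g
Total batch = 100.5 g; LOI loss = 0.4884 g; yield = 99.51%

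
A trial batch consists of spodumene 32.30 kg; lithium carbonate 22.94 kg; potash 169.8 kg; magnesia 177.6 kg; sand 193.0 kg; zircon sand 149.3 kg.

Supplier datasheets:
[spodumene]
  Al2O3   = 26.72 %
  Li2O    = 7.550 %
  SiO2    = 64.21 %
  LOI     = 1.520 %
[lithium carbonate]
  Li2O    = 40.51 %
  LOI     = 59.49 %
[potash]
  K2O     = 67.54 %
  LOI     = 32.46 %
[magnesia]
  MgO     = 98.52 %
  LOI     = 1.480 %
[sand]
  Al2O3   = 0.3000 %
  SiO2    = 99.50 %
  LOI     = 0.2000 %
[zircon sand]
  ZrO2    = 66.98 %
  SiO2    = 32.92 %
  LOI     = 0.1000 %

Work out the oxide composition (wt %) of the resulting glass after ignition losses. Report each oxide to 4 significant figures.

Glass mass = 672.5 kg (batch 744.9 − LOI 72.42).
Composition: MgO 26.02%, K2O 17.05%, Al2O3 1.369%, ZrO2 14.87%, Li2O 1.744%, SiO2 38.95%

All internal work maintains full float precision through the solve — working values are printed (rounded to four significant digits) at each printed step — each reported figure is rounded only once; all derived quantities, including the yield, the six compositions, LOI, totals, net glass mass, are computed using the weight values for 672.5 kg of glass in full float precision, as they appear in the question or the answer.
Per-oxide mass from batch:
  MgO: 177.6·0.9852 = 175.0 kg
  K2O: 169.8·0.6754 = 114.7 kg
  Al2O3: 32.30·0.2672 + 193.0·0.003000 = 9.210 kg
  ZrO2: 149.3·0.6698 = 100.0 kg
  Li2O: 32.30·0.07550 + 22.94·0.4051 = 11.73 kg
  SiO2: 32.30·0.6421 + 193.0·0.9950 + 149.3·0.3292 = 261.9 kg
LOI: 32.30·0.01520 + 22.94·0.5949 + 169.8·0.3246 + 177.6·0.01480 + 193.0·0.002000 + 149.3·0.001000 = 72.42 kg
Resulting glass, batch − LOI: 744.9 − 72.42 = 672.5 kg (consistent with Σ oxide mass)
wt % = 100 × oxide mass / glass mass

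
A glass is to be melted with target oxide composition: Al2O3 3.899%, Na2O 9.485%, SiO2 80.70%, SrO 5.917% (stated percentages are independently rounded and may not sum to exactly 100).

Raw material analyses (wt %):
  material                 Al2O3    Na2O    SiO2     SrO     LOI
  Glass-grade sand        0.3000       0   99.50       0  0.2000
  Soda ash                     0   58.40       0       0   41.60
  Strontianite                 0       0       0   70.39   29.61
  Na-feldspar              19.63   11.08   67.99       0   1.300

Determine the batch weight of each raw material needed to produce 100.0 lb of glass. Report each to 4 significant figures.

Intermediates are displayed, rounded to four significant digits, across the worked steps. All arithmetic carries exact precision throughout. Every reported number includes exactly one rounding. All derived quantities (ignition loss, four oxide percentages, net glass mass, yield, the totals) are carried using the weight values at 100.0 lb of glass in full float precision, precisely as stated by the problem or the answer.
The oxide mass targets at 100.0 lb glass:
  Al2O3: 3.899% × 100.0 = 3.899 lb
  Na2O: 9.485% × 100.0 = 9.485 lb
  SiO2: 80.70% × 100.0 = 80.70 lb
  SrO: 5.917% × 100.0 = 5.917 lb
A balance pass over the oxides, working from each reported weight, against the basis in use (delivered sums recover each target inside rounding margins):
  Al2O3: 68.25·0.003000 + 18.82·0.1963 = 3.899 lb (target 3.899 lb)
  Na2O: 12.67·0.5840 + 18.82·0.1108 = 9.485 lb (target 9.485 lb)
  SiO2: 68.25·0.9950 + 18.82·0.6799 = 80.70 lb (target 80.70 lb)
  SrO: 8.406·0.7039 = 5.917 lb (target 5.917 lb)
Glass mass check: total charge less LOI = 100.0 lb (per-oxide target masses sum to 100.0 lb; stated basis 100.0 lb — a pure rounding effect).
Summing the batch: Σ batch = 108.1 lb; LOI removed, Σ of batch·LOI: 8.141 lb; yield: glass divided by total = 92.47%.

Batch per 100.0 lb glass:
  Glass-grade sand: 68.25 lb
  Soda ash: 12.67 lb
  Strontianite: 8.406 lb
  Na-feldspar: 18.82 lb
Total batch = 108.1 lb; LOI loss = 8.141 lb; yield = 92.47%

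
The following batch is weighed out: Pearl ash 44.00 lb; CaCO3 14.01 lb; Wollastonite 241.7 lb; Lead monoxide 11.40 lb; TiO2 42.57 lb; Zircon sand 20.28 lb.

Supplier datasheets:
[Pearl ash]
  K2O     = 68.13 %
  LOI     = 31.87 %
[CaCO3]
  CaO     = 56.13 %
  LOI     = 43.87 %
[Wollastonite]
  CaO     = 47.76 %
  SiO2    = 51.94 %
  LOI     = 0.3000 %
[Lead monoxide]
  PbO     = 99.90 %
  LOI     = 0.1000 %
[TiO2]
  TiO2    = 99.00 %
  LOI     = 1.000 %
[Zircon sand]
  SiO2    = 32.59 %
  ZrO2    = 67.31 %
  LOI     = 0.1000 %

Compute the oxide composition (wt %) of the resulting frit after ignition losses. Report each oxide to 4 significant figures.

Glass mass = 352.6 lb (batch 374.0 − LOI 21.35).
Composition: CaO 34.97%, K2O 8.502%, TiO2 11.95%, SiO2 37.48%, ZrO2 3.871%, PbO 3.230%

Each numeric step maintains full float precision end to end; mid-chain values appear (rounded to four significant digits) in the printout. Every reported result is rounded only once — the derived quantities (the six compositions, glass mass, ignition loss, totals, yield) are re-derived using the weight values at 352.6 lb of glass in exact precision precisely as stated by problem or answer.
Mass of each oxide from the mix:
  CaO: 14.01·0.5613 + 241.7·0.4776 = 123.3 lb
  K2O: 44.00·0.6813 = 29.98 lb
  TiO2: 42.57·0.9900 = 42.14 lb
  SiO2: 241.7·0.5194 + 20.28·0.3259 = 132.1 lb
  ZrO2: 20.28·0.6731 = 13.65 lb
  PbO: 11.40·0.9990 = 11.39 lb
LOI: 44.00·0.3187 + 14.01·0.4387 + 241.7·0.003000 + 11.40·0.001000 + 42.57·0.01000 + 20.28·0.001000 = 21.35 lb
batch − LOI leaves glass = 374.0 − 21.35 = 352.6 lb (consistent with Σ oxide mass)
each wt % is 100 × oxide ÷ glass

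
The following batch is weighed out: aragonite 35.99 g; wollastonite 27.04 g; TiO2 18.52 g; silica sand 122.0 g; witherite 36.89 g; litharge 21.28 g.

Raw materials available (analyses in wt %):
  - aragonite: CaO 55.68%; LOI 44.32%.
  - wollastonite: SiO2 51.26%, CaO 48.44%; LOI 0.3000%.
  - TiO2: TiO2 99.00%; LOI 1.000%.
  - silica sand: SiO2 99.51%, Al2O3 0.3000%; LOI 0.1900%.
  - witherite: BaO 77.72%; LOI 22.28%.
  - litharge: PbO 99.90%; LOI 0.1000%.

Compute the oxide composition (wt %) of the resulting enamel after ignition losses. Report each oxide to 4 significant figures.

Intermediates appear rounded off to 4 significant figures in the printout. Each numeric step holds exact precision through every step — exactly one rounding lands on each reported figure. All derived quantities (ignition loss, yield, totals, six oxide percentages, glass mass) are carried starting from the weights on 237.0 g of glass in full float precision as they appear in problem or answer.
Oxide masses out of the charge:
  SiO2: 27.04·0.5126 + 122.0·0.9951 = 135.3 g
  Al2O3: 122.0·0.003000 = 0.3660 g
  BaO: 36.89·0.7772 = 28.67 g
  CaO: 35.99·0.5568 + 27.04·0.4844 = 33.14 g
  PbO: 21.28·0.9990 = 21.26 g
  TiO2: 18.52·0.9900 = 18.33 g
LOI: 35.99·0.4432 + 27.04·0.003000 + 18.52·0.01000 + 122.0·0.001900 + 36.89·0.2228 + 21.28·0.001000 = 24.69 g
Resulting glass, batch − LOI: 261.7 − 24.69 = 237.0 g (consistent with Σ oxide mass)
each oxide over glass, ×100, is wt %

Glass mass = 237.0 g (batch 261.7 − LOI 24.69).
Composition: SiO2 57.07%, Al2O3 0.1544%, BaO 12.10%, CaO 13.98%, PbO 8.969%, TiO2 7.735%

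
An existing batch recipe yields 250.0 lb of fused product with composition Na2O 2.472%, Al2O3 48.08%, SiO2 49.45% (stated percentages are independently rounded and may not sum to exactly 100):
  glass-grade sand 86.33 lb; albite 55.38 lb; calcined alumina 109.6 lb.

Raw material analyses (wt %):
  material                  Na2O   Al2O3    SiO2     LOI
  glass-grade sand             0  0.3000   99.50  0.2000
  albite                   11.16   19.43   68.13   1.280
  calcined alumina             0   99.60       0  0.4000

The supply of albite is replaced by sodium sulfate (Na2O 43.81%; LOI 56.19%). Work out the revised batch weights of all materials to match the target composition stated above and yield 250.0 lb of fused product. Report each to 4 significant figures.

Each numeric step keeps full float precision from first step to last — the intermediate values are displayed, rounded to four significant digits, across the worked steps; a single rounding completes each reported figure — the derived quantities (the three compositions, net glass mass, totals, LOI, the yield) are re-derived at full float precision from the weighed amounts at 250.0 lb of glass, precisely as stated by problem or answer.
Target oxide masses per 250.0 lb fused product:
  Na2O: 2.472% × 250.0 = 6.180 lb
  Al2O3: 48.08% × 250.0 = 120.2 lb
  SiO2: 49.45% × 250.0 = 123.6 lb
Mass-balance tally per oxide from the weights as reported, relative to the basis at hand (target by target, the sums agree inside rounding margins):
  Na2O: 14.11·0.4381 = 6.182 lb (target 6.180 lb)
  Al2O3: 124.2·0.003000 + 120.3·0.9960 = 120.2 lb (target 120.2 lb)
  SiO2: 124.2·0.9950 = 123.6 lb (target 123.6 lb)
Glass-mass bookkeeping: batch Σ − ignition loss = 250.0 lb (targets for the oxides total 250.0 lb; stated basis 250.0 lb — rounding explains the deltas).
Total batch = Σ batch = 258.6 lb; LOI loss = Σ batch·LOI = 8.658 lb; as yield: glass ÷ batch → 96.65%.

Revised batch per 250.0 lb fused product:
  glass-grade sand: 124.2 lb
  sodium sulfate: 14.11 lb
  calcined alumina: 120.3 lb
Total batch = 258.6 lb; LOI loss = 8.658 lb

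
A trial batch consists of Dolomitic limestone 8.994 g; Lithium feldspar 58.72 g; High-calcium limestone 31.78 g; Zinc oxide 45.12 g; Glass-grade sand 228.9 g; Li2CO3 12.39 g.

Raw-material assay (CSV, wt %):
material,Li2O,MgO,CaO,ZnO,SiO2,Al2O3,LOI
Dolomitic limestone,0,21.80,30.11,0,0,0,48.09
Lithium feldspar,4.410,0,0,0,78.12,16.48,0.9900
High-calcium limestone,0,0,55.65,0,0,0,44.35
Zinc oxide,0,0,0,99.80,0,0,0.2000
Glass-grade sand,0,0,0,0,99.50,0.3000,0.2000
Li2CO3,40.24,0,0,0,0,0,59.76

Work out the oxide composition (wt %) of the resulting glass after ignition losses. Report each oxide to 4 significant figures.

Working values are displayed, rounded to four significant figures, on the page. Every computation maintains full float precision from first step to last. A single rounding produces each reported value; all derived quantities, including totals, the six compositions, glass mass, LOI, the yield, are computed from the weighed amounts for 359.0 g of glass at exact precision, precisely as stated by either problem or answer.
Delivered oxide masses:
  Li2O: 58.72·0.04410 + 12.39·0.4024 = 7.575 g
  MgO: 8.994·0.2180 = 1.961 g
  CaO: 8.994·0.3011 + 31.78·0.5565 = 20.39 g
  ZnO: 45.12·0.9980 = 45.03 g
  SiO2: 58.72·0.7812 + 228.9·0.9950 = 273.6 g
  Al2O3: 58.72·0.1648 + 228.9·0.003000 = 10.36 g
LOI: 8.994·0.4809 + 58.72·0.009900 + 31.78·0.4435 + 45.12·0.002000 + 228.9·0.002000 + 12.39·0.5976 = 26.95 g
batch − LOI leaves glass = 385.9 − 26.95 = 359.0 g (matching Σ of the oxides)
oxide / glass × 100 gives the wt %

Glass mass = 359.0 g (batch 385.9 − LOI 26.95).
Composition: Li2O 2.110%, MgO 0.5462%, CaO 5.681%, ZnO 12.54%, SiO2 76.23%, Al2O3 2.887%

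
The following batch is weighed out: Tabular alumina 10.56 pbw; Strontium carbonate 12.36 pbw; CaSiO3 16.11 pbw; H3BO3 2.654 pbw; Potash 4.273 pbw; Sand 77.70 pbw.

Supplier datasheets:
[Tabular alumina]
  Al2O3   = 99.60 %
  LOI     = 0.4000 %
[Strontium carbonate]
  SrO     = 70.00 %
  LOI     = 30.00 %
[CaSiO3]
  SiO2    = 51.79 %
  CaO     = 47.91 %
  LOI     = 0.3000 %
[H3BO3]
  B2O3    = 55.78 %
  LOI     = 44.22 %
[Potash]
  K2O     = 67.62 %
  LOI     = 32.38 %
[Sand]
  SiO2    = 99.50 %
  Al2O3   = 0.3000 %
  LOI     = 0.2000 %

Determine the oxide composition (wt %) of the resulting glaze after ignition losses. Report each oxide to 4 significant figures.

The whole derivation maintains full precision all the way through — values along the way are shown rounded off to 4 significant figures at each printed step. Every reported number takes just one rounding — the derived quantities are carried at full float precision (six oxide percentages, LOI, the totals, glass mass, the yield) starting from the weights on 117.1 pbw of glass, as given in problem or answer.
Oxide-by-oxide delivered mass:
  SiO2: 16.11·0.5179 + 77.70·0.9950 = 85.65 pbw
  B2O3: 2.654·0.5578 = 1.480 pbw
  CaO: 16.11·0.4791 = 7.718 pbw
  K2O: 4.273·0.6762 = 2.889 pbw
  SrO: 12.36·0.7000 = 8.652 pbw
  Al2O3: 10.56·0.9960 + 77.70·0.003000 = 10.75 pbw
LOI: 10.56·0.004000 + 12.36·0.3000 + 16.11·0.003000 + 2.654·0.4422 + 4.273·0.3238 + 77.70·0.002000 = 6.511 pbw
Glass mass = batch − LOI = 123.7 − 6.511 = 117.1 pbw (the oxide masses sum to this)
each oxide over glass, ×100, is wt %

Glass mass = 117.1 pbw (batch 123.7 − LOI 6.511).
Composition: SiO2 73.12%, B2O3 1.264%, CaO 6.589%, K2O 2.467%, SrO 7.386%, Al2O3 9.177%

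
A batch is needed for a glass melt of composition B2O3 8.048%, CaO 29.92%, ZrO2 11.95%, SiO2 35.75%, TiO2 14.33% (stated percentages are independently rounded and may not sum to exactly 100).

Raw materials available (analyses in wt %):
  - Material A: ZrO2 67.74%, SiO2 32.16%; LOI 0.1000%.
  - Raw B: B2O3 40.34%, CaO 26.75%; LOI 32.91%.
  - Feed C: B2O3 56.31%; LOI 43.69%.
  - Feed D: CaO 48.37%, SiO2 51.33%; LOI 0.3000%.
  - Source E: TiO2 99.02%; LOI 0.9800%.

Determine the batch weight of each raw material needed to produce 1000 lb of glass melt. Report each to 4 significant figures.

Mid-chain values appear with 4-significant-figure rounding across the worked steps — full float precision is carried at all times — each reported value is rounded once only; derived quantities, which include yield, the totals, ignition loss, glass mass, five oxide percentages, are re-derived at exact precision, as given in the question or the answer, from the weighed amounts per 1000 lb of glass.
Oxide mass targets, per 1000 lb glass melt:
  B2O3: 8.048% × 1000 = 80.48 lb
  CaO: 29.92% × 1000 = 299.2 lb
  ZrO2: 11.95% × 1000 = 119.5 lb
  SiO2: 35.75% × 1000 = 357.5 lb
  TiO2: 14.33% × 1000 = 143.3 lb
Verifying the oxide balance from the weights as reported, on the stated basis (sum by sum, the targets are met within answer rounding):
  B2O3: 58.98·0.4034 + 100.7·0.5631 = 80.50 lb (target 80.48 lb)
  CaO: 58.98·0.2675 + 585.9·0.4837 = 299.2 lb (target 299.2 lb)
  ZrO2: 176.4·0.6774 = 119.5 lb (target 119.5 lb)
  SiO2: 176.4·0.3216 + 585.9·0.5133 = 357.5 lb (target 357.5 lb)
  TiO2: 144.7·0.9902 = 143.3 lb (target 143.3 lb)
Auditing the glass mass value: batch total minus LOI = 999.9 lb (the Σ of target masses is 1000 lb; stated basis 1000 lb — a pure rounding effect).
Whole-batch sum: Σ batch = 1067 lb; LOI removed, Σ of batch·LOI: 66.76 lb; yield = glass ÷ total batch = 93.74%.

Batch per 1000 lb glass melt:
  Material A: 176.4 lb
  Raw B: 58.98 lb
  Feed C: 100.7 lb
  Feed D: 585.9 lb
  Source E: 144.7 lb
Total batch = 1067 lb; LOI loss = 66.76 lb; yield = 93.74%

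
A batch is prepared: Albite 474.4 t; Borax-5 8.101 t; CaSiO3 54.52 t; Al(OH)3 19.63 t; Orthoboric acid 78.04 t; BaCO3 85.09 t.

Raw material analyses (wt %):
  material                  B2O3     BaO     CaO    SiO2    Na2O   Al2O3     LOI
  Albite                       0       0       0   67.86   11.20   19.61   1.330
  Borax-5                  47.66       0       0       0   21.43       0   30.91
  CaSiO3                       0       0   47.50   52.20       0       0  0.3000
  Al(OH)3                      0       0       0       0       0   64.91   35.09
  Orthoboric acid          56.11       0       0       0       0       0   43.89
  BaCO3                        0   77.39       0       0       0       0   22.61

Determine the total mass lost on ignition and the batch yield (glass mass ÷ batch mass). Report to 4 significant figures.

Intermediates appear, rounded to four significant figures, when written out. All arithmetic holds full float precision from start to finish; exactly one rounding is applied to every reported value; derived quantities, including totals, six oxide percentages, ignition loss, net glass mass, the yield, are computed from the batch weights per 650.4 t of glass at full precision, exactly as printed in the problem or the answer.
Ignition loss by material:
  Albite: 474.4 × 0.01330 = 6.310 t
  Borax-5: 8.101 × 0.3091 = 2.504 t
  CaSiO3: 54.52 × 0.003000 = 0.1636 t
  Al(OH)3: 19.63 × 0.3509 = 6.888 t
  Orthoboric acid: 78.04 × 0.4389 = 34.25 t
  BaCO3: 85.09 × 0.2261 = 19.24 t
Total LOI = 69.36 t
Glass = batch − LOI = 719.8 − 69.36 = 650.4 t

LOI loss = 69.36 t; glass = 650.4 t; yield = 90.36%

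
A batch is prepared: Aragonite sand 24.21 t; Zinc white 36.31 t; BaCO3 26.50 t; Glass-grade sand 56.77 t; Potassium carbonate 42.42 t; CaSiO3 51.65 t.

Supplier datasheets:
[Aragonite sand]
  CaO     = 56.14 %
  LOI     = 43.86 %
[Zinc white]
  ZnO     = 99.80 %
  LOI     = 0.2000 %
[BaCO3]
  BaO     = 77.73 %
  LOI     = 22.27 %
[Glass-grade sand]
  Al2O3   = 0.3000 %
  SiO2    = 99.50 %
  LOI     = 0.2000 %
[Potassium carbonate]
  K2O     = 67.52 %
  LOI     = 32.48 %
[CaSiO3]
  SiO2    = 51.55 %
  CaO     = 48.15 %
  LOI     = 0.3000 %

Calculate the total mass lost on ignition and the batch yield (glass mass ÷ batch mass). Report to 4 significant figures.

Every computation holds full float precision from first step to last; intermediates appear with 4-significant-digit rounding on the page — a single rounding completes each reported figure — the derived quantities (ignition loss, the yield, the six compositions, glass mass, the totals) are re-derived from the batch weights for 207.2 t of glass in exact precision exactly as printed in either problem or answer.
LOI of each material in turn:
  Aragonite sand: 24.21 × 0.4386 = 10.62 t
  Zinc white: 36.31 × 0.002000 = 0.07262 t
  BaCO3: 26.50 × 0.2227 = 5.902 t
  Glass-grade sand: 56.77 × 0.002000 = 0.1135 t
  Potassium carbonate: 42.42 × 0.3248 = 13.78 t
  CaSiO3: 51.65 × 0.003000 = 0.1550 t
Total LOI = 30.64 t
Glass = batch − LOI = 237.9 − 30.64 = 207.2 t

LOI loss = 30.64 t; glass = 207.2 t; yield = 87.12%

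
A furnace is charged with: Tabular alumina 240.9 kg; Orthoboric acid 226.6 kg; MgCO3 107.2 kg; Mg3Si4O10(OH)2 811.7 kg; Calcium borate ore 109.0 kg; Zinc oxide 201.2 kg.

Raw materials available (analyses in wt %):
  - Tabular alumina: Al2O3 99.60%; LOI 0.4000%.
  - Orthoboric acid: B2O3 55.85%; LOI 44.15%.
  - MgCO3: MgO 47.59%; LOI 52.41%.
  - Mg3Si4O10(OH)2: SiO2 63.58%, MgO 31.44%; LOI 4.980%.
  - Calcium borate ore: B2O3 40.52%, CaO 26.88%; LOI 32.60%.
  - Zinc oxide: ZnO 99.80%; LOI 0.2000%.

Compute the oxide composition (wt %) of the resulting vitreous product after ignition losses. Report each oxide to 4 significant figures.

Working values are shown, rounded to four significant figures, within the worked lines — each numeric step holds full float precision in all steps — each reported figure receives exactly one rounding; derived quantities (ignition loss, yield, the totals, six oxide percentages, glass mass) are re-derived starting from the weights at 1463 kg of glass in full float precision as quoted within either problem or answer.
Delivered oxide masses:
  Al2O3: 240.9·0.9960 = 239.9 kg
  B2O3: 226.6·0.5585 + 109.0·0.4052 = 170.7 kg
  SiO2: 811.7·0.6358 = 516.1 kg
  MgO: 107.2·0.4759 + 811.7·0.3144 = 306.2 kg
  CaO: 109.0·0.2688 = 29.30 kg
  ZnO: 201.2·0.9980 = 200.8 kg
LOI: 240.9·0.004000 + 226.6·0.4415 + 107.2·0.5241 + 811.7·0.04980 + 109.0·0.3260 + 201.2·0.002000 = 233.6 kg
Resulting glass, batch − LOI: 1697 − 233.6 = 1463 kg (= the summed oxide contributions)
wt % = 100 × oxide mass / glass mass

Glass mass = 1463 kg (batch 1697 − LOI 233.6).
Composition: Al2O3 16.40%, B2O3 11.67%, SiO2 35.27%, MgO 20.93%, CaO 2.003%, ZnO 13.72%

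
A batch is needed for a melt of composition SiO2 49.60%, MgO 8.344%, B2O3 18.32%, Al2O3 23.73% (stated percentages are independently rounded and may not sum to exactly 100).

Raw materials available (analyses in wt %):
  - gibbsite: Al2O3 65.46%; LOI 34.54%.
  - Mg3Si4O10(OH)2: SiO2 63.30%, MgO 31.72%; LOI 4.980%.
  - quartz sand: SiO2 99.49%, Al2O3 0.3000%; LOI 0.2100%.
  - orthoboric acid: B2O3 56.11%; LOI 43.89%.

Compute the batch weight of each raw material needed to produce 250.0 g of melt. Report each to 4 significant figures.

Batch per 250.0 g melt:
  gibbsite: 90.25 g
  Mg3Si4O10(OH)2: 65.76 g
  quartz sand: 82.79 g
  orthoboric acid: 81.63 g
Total batch = 320.4 g; LOI loss = 70.45 g; yield = 78.01%

The working math carries full precision through every step. Values along the way are shown rounded to 4 significant figures in the printout; each reported value is rounded only once. The derived quantities, which include totals, ignition loss, net glass mass, yield, four oxide percentages, are recomputed in exact precision, precisely as stated by problem or answer, from the batch weights for 250.0 g of glass.
Per-oxide target masses for 250.0 g melt:
  SiO2: 49.60% × 250.0 = 124.0 g
  MgO: 8.344% × 250.0 = 20.86 g
  B2O3: 18.32% × 250.0 = 45.80 g
  Al2O3: 23.73% × 250.0 = 59.32 g
Oxide-by-oxide audit given the weights on record, under the basis named above (sum by sum, the targets are met within answer rounding):
  SiO2: 65.76·0.6330 + 82.79·0.9949 = 124.0 g (target 124.0 g)
  MgO: 65.76·0.3172 = 20.86 g (target 20.86 g)
  B2O3: 81.63·0.5611 = 45.80 g (target 45.80 g)
  Al2O3: 90.25·0.6546 + 82.79·0.003000 = 59.33 g (target 59.32 g)
Glass mass check: the batch minus its LOI: 250.0 g (the Σ of target masses is 250.0 g; basis as stated: 250.0 g — differing by rounding only).
Adding the batch up: Σ batch = 320.4 g; loss to ignition Σ batch·LOI = 70.45 g; as yield: glass ÷ batch → 78.01%.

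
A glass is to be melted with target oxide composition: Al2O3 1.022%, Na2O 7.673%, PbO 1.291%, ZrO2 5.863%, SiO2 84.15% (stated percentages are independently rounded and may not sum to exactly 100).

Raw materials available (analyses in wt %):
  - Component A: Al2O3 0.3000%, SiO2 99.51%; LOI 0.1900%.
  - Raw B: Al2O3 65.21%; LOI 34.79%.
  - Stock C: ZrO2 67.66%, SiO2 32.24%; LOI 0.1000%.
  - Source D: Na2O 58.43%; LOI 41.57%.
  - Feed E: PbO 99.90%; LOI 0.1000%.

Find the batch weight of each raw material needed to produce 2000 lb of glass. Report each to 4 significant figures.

The working math runs at full precision in every operation — working values are shown rounded off to 4 significant digits in the printout — a single rounding finalizes each reported figure; all derived quantities are recomputed at full float precision (the totals, five oxide percentages, yield, LOI, net glass mass) from the weighed amounts at 2000 lb of glass, as written in the question or the answer.
Per-oxide target masses for 2000 lb glass:
  Al2O3: 1.022% × 2000 = 20.44 lb
  Na2O: 7.673% × 2000 = 153.5 lb
  PbO: 1.291% × 2000 = 25.82 lb
  ZrO2: 5.863% × 2000 = 117.3 lb
  SiO2: 84.15% × 2000 = 1683 lb
Sums-versus-targets review working from each reported weight, under the basis named above (target by target, the sums agree inside rounding margins):
  Al2O3: 1635·0.003000 + 23.82·0.6521 = 20.44 lb (target 20.44 lb)
  Na2O: 262.6·0.5843 = 153.4 lb (target 153.5 lb)
  PbO: 25.85·0.9990 = 25.82 lb (target 25.82 lb)
  ZrO2: 173.3·0.6766 = 117.3 lb (target 117.3 lb)
  SiO2: 1635·0.9951 + 173.3·0.3224 = 1683 lb (target 1683 lb)
Glass-mass sanity pass: batch Σ − ignition loss = 2000 lb (per-oxide target masses sum to 2000 lb; basis as stated: 2000 lb — a pure rounding effect).
Batch total: Σ batch = 2121 lb; Σ batch·LOI gives LOI loss = 120.8 lb; as yield: glass ÷ batch → 94.31%.

Batch per 2000 lb glass:
  Component A: 1635 lb
  Raw B: 23.82 lb
  Stock C: 173.3 lb
  Source D: 262.6 lb
  Feed E: 25.85 lb
Total batch = 2121 lb; LOI loss = 120.8 lb; yield = 94.31%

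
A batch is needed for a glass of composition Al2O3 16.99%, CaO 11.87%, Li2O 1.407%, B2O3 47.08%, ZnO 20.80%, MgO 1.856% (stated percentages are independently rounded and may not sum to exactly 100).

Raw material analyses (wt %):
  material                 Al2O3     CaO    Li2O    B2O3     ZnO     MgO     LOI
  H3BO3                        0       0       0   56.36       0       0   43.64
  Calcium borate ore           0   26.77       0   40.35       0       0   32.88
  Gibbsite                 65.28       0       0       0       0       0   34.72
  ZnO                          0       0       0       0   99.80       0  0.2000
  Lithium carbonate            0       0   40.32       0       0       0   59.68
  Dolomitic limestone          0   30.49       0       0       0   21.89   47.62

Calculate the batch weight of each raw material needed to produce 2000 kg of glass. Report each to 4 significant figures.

The whole derivation carries exact precision all the way through; rounding to four significant figures extends to each intermediate as shown — every reported number takes exactly one rounding — derived quantities, which include the six compositions, net glass mass, LOI, the totals, yield, are carried at full precision, as set out in question or answer, from the batch weights on 2000 kg of glass.
Oxide mass targets, per 2000 kg glass:
  Al2O3: 16.99% × 2000 = 339.8 kg
  CaO: 11.87% × 2000 = 237.4 kg
  Li2O: 1.407% × 2000 = 28.14 kg
  B2O3: 47.08% × 2000 = 941.6 kg
  ZnO: 20.80% × 2000 = 416.0 kg
  MgO: 1.856% × 2000 = 37.12 kg
Sums-versus-targets review with the batch weights as given, for the quoted basis mass (sums match the target masses within answer rounding):
  Al2O3: 520.5·0.6528 = 339.8 kg (target 339.8 kg)
  CaO: 693.7·0.2677 + 169.6·0.3049 = 237.4 kg (target 237.4 kg)
  Li2O: 69.79·0.4032 = 28.14 kg (target 28.14 kg)
  B2O3: 1174·0.5636 + 693.7·0.4035 = 941.6 kg (target 941.6 kg)
  ZnO: 416.8·0.9980 = 416.0 kg (target 416.0 kg)
  MgO: 169.6·0.2189 = 37.13 kg (target 37.12 kg)
Glass-mass bookkeeping: net batch after ignition = 2000 kg (the Σ of target masses is 2000 kg; basis as stated: 2000 kg — differing by rounding only).
Adding the batch up: Σ batch = 3044 kg; the LOI term Σ batch·LOI equals 1044 kg; as yield: glass ÷ batch → 65.69%.

Batch per 2000 kg glass:
  H3BO3: 1174 kg
  Calcium borate ore: 693.7 kg
  Gibbsite: 520.5 kg
  ZnO: 416.8 kg
  Lithium carbonate: 69.79 kg
  Dolomitic limestone: 169.6 kg
Total batch = 3044 kg; LOI loss = 1044 kg; yield = 65.69%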